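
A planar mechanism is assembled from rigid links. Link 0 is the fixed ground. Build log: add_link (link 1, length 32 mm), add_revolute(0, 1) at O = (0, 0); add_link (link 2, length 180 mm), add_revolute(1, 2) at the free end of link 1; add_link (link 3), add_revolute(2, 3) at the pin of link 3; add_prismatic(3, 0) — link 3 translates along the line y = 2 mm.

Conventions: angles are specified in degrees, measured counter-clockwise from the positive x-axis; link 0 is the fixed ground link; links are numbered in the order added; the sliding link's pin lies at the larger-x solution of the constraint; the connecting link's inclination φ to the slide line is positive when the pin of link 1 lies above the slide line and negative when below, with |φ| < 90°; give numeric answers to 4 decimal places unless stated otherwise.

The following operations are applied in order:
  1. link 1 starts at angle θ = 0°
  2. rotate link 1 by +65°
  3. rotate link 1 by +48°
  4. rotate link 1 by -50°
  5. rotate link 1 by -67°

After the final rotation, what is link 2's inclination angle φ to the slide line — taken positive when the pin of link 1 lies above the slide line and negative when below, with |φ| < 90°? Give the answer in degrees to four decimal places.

geometry: r = 32 mm, L = 180 mm, e = 2 mm; θ starts at 0°
rotate link 1 by +65°: θ ← 0° +65° = 65°
rotate link 1 by +48°: θ ← 65° +48° = 113°
rotate link 1 by -50°: θ ← 113° -50° = 63°
rotate link 1 by -67°: θ ← 63° -67° = -4°
h = r sin θ − e = -2.232207 − 2 = -4.232207
sin φ = h / L = -4.232207 / 180 = -0.02351226
φ = arcsin(-0.02351226) = -1.347278°

-1.3473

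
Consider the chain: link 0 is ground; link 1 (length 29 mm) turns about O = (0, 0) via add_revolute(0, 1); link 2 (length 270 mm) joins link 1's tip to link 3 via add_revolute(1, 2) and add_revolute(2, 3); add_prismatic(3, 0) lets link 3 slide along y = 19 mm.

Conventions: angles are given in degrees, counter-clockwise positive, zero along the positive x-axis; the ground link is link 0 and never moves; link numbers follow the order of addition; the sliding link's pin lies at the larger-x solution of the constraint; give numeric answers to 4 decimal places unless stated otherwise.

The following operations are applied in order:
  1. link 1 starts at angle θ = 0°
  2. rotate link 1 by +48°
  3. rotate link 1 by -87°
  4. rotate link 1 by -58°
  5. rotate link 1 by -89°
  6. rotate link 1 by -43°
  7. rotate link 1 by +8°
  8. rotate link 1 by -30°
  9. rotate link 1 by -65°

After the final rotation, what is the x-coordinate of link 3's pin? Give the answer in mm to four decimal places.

geometry: r = 29 mm, L = 270 mm, e = 19 mm; θ starts at 0°
rotate link 1 by +48°: θ ← 0° +48° = 48°
rotate link 1 by -87°: θ ← 48° -87° = -39°
rotate link 1 by -58°: θ ← -39° -58° = -97°
rotate link 1 by -89°: θ ← -97° -89° = -186°
rotate link 1 by -43°: θ ← -186° -43° = -229°
rotate link 1 by +8°: θ ← -229° +8° = -221°
rotate link 1 by -30°: θ ← -221° -30° = -251°
rotate link 1 by -65°: θ ← -251° -65° = -316°
crank pin P = (r cos θ, r sin θ) = (20.860854, 20.145093)
h = r sin θ − e = 20.145093 − 19 = 1.145093
x = r cos θ + √(L² − h²) = 20.860854 + 269.997572 = 290.858426

290.8584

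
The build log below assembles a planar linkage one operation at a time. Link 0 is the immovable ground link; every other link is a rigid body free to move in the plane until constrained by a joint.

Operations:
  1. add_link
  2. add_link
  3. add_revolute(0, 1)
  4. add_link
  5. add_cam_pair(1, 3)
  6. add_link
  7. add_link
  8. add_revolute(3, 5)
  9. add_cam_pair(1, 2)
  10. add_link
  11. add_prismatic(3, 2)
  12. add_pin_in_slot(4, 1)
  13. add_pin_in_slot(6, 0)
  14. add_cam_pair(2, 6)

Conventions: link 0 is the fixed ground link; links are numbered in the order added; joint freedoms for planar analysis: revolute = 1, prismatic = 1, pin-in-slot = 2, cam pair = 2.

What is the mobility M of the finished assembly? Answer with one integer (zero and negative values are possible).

link 0 = ground. State L|J1|J2 = 1|0|0
+link1  2|0|0
+link2  3|0|0
R(0,1) f=1→J1  3|1|0
+link3  4|1|0
C(1,3) f=2→J2  4|1|1
+link4  5|1|1
+link5  6|1|1
R(3,5) f=1→J1  6|2|1
C(1,2) f=2→J2  6|2|2
+link6  7|2|2
P(3,2) f=1→J1  7|3|2
PS(4,1) f=2→J2  7|3|3
PS(6,0) f=2→J2  7|3|4
C(2,6) f=2→J2  7|3|5
M = 3(7−1)−2·3−5 = 18−6−5 = 7

M = 7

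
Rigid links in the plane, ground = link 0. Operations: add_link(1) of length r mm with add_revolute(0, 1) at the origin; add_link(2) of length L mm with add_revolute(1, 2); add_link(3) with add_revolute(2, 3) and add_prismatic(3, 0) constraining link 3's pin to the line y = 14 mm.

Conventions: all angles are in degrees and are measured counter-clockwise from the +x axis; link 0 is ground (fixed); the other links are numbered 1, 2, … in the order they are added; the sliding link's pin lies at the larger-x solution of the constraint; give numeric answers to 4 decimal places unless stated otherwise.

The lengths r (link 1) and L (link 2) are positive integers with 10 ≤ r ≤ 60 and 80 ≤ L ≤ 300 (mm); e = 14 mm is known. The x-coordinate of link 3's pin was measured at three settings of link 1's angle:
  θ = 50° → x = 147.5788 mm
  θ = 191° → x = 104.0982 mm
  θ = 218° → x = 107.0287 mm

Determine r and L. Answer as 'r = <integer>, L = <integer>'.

constraint per measurement: (x − r cos θ)² + (r sin θ − e)² = L²
subtracting the θ₁ and θ₂ equations cancels the r² and L² terms:
r = (x₁² − x₂²) / (2[(x₁cos θ₁ + e sin θ₁) − (x₂cos θ₂ + e sin θ₂)]) = 26.0000 → r = 26
L² = (x₁ − r cos θ₁)² + (r sin θ₁ − e)² = 17161.0070 → L = 131.0000 → L = 131
check at θ₃=218°: x = 107.0287 (printed 107.0287) ✓

r = 26, L = 131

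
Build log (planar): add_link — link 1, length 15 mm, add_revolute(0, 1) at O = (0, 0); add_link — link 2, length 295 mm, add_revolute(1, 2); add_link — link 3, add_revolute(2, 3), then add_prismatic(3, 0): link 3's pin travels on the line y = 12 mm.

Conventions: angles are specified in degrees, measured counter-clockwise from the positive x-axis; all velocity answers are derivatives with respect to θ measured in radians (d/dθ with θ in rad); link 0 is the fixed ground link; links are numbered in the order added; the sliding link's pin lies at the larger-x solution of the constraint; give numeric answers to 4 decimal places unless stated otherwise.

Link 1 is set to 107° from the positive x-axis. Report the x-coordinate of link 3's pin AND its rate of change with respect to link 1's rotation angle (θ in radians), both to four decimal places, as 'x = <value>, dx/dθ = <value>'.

geometry: r = 15 mm, L = 295 mm, e = 12 mm
crank pin P = (r cos θ, r sin θ) = (-4.385576, 14.344571)
h = r sin θ − e = 14.344571 − 12 = 2.344571
x = r cos θ + √(L² − h²) = -4.385576 + 294.990683 = 290.605107
dx/dθ = −r sin θ − h·r cos θ/√(L² − h²) (θ in radians; h = 2.344571) = -14.309715

x = 290.6051, dx/dθ = -14.3097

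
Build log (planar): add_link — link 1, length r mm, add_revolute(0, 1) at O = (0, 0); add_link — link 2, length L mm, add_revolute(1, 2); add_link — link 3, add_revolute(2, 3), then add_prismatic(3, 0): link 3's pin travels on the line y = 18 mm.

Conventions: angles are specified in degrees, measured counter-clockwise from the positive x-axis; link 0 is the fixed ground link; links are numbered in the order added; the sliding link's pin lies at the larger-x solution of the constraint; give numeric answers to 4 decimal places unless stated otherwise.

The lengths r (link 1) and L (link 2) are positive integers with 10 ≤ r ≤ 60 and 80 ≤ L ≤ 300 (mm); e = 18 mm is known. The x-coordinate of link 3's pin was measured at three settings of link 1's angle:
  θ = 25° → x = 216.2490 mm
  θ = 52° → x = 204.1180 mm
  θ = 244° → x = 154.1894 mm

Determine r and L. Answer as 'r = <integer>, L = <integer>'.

constraint per measurement: (x − r cos θ)² + (r sin θ − e)² = L²
subtracting the θ₁ and θ₂ equations cancels the r² and L² terms:
r = (x₁² − x₂²) / (2[(x₁cos θ₁ + e sin θ₁) − (x₂cos θ₂ + e sin θ₂)]) = 39.9999 → r = 40
L² = (x₁ − r cos θ₁)² + (r sin θ₁ − e)² = 32400.0075 → L = 180.0000 → L = 180
check at θ₃=244°: x = 154.1894 (printed 154.1894) ✓

r = 40, L = 180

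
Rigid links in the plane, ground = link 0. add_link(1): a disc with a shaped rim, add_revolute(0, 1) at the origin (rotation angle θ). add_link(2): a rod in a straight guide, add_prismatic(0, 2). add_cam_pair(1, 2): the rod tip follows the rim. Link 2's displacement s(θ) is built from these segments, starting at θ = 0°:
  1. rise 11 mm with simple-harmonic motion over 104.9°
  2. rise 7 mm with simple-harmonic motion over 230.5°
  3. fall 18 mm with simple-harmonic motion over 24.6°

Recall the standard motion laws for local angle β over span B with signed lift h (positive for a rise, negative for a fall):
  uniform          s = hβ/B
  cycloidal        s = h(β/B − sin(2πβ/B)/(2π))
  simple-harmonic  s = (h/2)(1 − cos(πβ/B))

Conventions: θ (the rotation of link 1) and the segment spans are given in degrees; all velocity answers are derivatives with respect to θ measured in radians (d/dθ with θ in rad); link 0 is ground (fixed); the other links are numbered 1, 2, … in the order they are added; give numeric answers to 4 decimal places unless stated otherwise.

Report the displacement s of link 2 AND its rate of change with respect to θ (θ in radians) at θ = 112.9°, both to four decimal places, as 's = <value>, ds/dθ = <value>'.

segment 1 (0° to 104.9°, simple-harmonic, h = 11) is passed completely: s = 0.0000 + (11) = 11.0000
θ = 112.9° falls in segment 2 (104.9° to 335.4°, simple-harmonic, h = 7): β = 112.9 − 104.9 = 8°, B = 230.5°; Δs = 7/2·(1 − cos(π·0.0347)) = 0.0208; s = 11.0000 + 0.0208 = 11.0208
velocity in seg [104.9°–335.4°] (simple-harmonic), θ in radians: β = 8° = 0.1396 rad, B = 230.5° = 4.0230 rad; ds/dθ = (πh/(2B)) sin(πβ/B) = (π·7/(2·4.0230)) sin(π·0.0347) = 0.297425 mm/rad

s = 11.0208, ds/dθ = 0.2974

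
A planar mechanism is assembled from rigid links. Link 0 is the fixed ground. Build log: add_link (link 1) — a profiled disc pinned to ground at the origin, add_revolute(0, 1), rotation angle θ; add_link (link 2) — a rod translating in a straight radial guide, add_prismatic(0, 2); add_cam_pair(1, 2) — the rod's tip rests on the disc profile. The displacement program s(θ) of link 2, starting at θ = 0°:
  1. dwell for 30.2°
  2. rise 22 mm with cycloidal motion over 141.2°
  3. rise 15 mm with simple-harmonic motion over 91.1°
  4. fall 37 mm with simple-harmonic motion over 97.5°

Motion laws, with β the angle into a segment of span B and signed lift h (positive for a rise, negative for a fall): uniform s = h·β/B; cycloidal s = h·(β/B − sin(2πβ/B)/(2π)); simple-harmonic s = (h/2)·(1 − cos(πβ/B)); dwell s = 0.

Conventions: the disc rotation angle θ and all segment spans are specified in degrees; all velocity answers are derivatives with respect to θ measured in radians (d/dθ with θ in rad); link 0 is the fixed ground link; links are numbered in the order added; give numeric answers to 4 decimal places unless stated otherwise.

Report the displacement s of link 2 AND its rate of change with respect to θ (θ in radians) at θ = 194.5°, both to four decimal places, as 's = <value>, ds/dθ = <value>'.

seg 1 [0°–30.2°] dwell: s stays 0.0000
seg 2 [30.2°–171.4°] cycloidal, h=22: full span → s += 22 → s = 22.0000
seg 3 [171.4°–262.5°] simple-harmonic, h=15: θ=194.5° here. β=23.1, B=91.1. 15/2·(1 − cos(π·0.2536)) = 2.2565 → s = 24.2565
velocity in seg [171.4°–262.5°] (simple-harmonic), θ in radians: β = 23.1° = 0.4032 rad, B = 91.1° = 1.5900 rad; ds/dθ = (πh/(2B)) sin(πβ/B) = (π·15/(2·1.5900)) sin(π·0.2536) = 10.595310 mm/rad

s = 24.2565, ds/dθ = 10.5953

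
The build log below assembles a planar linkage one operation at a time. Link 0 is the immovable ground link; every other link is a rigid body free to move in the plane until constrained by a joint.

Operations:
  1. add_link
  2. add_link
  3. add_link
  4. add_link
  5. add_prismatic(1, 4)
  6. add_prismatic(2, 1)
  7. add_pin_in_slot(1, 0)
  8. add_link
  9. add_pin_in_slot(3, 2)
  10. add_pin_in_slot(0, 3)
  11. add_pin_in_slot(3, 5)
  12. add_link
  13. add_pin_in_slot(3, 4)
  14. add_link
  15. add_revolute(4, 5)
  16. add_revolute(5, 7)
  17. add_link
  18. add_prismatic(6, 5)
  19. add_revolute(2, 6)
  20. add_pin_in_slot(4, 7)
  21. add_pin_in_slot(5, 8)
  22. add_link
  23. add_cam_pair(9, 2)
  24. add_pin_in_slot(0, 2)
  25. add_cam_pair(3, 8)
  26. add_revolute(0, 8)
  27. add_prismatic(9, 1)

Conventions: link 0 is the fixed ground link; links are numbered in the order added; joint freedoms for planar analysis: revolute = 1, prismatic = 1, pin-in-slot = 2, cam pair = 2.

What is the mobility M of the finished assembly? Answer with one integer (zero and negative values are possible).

L=1 J1=0 J2=0
add link → L=2 J1=0 J2=0
add link → L=3 J1=0 J2=0
add link → L=4 J1=0 J2=0
add link → L=5 J1=0 J2=0
P@1,4 dof=1 J1 → L=5 J1=1 J2=0
P@2,1 dof=1 J1 → L=5 J1=2 J2=0
PS@1,0 dof=2 J2 → L=5 J1=2 J2=1
add link → L=6 J1=2 J2=1
PS@3,2 dof=2 J2 → L=6 J1=2 J2=2
PS@0,3 dof=2 J2 → L=6 J1=2 J2=3
PS@3,5 dof=2 J2 → L=6 J1=2 J2=4
add link → L=7 J1=2 J2=4
PS@3,4 dof=2 J2 → L=7 J1=2 J2=5
add link → L=8 J1=2 J2=5
R@4,5 dof=1 J1 → L=8 J1=3 J2=5
R@5,7 dof=1 J1 → L=8 J1=4 J2=5
add link → L=9 J1=4 J2=5
P@6,5 dof=1 J1 → L=9 J1=5 J2=5
R@2,6 dof=1 J1 → L=9 J1=6 J2=5
PS@4,7 dof=2 J2 → L=9 J1=6 J2=6
PS@5,8 dof=2 J2 → L=9 J1=6 J2=7
add link → L=10 J1=6 J2=7
C@9,2 dof=2 J2 → L=10 J1=6 J2=8
PS@0,2 dof=2 J2 → L=10 J1=6 J2=9
C@3,8 dof=2 J2 → L=10 J1=6 J2=10
R@0,8 dof=1 J1 → L=10 J1=7 J2=10
P@9,1 dof=1 J1 → L=10 J1=8 J2=10
M=3(L−1)−2J1−J2=3·9−2·8−10=1

M = 1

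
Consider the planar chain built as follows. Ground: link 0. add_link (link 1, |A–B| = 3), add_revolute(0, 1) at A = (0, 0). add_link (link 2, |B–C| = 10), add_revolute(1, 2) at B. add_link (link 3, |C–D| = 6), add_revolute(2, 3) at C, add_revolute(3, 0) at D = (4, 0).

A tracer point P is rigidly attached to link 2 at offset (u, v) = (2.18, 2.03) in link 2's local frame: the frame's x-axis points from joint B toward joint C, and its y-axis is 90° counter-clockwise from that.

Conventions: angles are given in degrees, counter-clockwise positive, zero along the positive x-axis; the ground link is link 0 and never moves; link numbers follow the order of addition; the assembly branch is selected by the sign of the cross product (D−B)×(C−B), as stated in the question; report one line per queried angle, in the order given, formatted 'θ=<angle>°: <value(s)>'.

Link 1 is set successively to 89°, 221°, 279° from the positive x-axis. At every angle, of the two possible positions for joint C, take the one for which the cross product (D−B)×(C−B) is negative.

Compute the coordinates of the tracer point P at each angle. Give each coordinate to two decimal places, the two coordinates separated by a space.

A=(0,0), D=(4.00,0)
θ=89°: B = A + 3.00·(cos89°, sin89°) = (0.0524, 2.9995)
θ=89°: |BD| = 4.9579
θ=89°: circle(B,10.00) ∩ circle(D,6.00): a=8.9333, h=4.4941
θ=89°:   candidates: C₊=(9.8842,1.1732) cross=22.281; C₋=(4.4464,-5.9834) cross=-22.281
θ=89°:   branch - wants cross < 0 → take C=(4.4464,-5.9834) (cross=-22.281)
θ=89°: ex = (C−B)/|BC| = (0.4394,-0.8983); ey = (0.8983,0.4394)
θ=89°: P = B + 2.18·ex + 2.03·ey = (2.8338,1.9332)
θ=221°: B = A + 3.00·(cos221°, sin221°) = (-2.2641, -1.9682)
θ=221°: |BD| = 6.5661
θ=221°: circle(B,10.00) ∩ circle(D,6.00): a=8.1566, h=5.7853
θ=221°:   candidates: C₊=(3.7832,5.9961) cross=37.987; C₋=(7.2516,-5.0426) cross=-37.987
θ=221°:   branch - wants cross < 0 → take C=(7.2516,-5.0426) (cross=-37.987)
θ=221°: ex = (C−B)/|BC| = (0.9516,-0.3074); ey = (0.3074,0.9516)
θ=221°: P = B + 2.18·ex + 2.03·ey = (0.4344,-0.7067)
θ=279°: B = A + 3.00·(cos279°, sin279°) = (0.4693, -2.9631)
θ=279°: |BD| = 4.6093
θ=279°: circle(B,10.00) ∩ circle(D,6.00): a=9.2471, h=3.8066
θ=279°:   candidates: C₊=(5.1055,5.8973) cross=17.546; C₋=(9.9996,0.0656) cross=-17.546
θ=279°:   branch - wants cross < 0 → take C=(9.9996,0.0656) (cross=-17.546)
θ=279°: ex = (C−B)/|BC| = (0.9530,0.3029); ey = (-0.3029,0.9530)
θ=279°: P = B + 2.18·ex + 2.03·ey = (1.9321,-0.3682)

θ=89°: 2.83 1.93
θ=221°: 0.43 -0.71
θ=279°: 1.93 -0.37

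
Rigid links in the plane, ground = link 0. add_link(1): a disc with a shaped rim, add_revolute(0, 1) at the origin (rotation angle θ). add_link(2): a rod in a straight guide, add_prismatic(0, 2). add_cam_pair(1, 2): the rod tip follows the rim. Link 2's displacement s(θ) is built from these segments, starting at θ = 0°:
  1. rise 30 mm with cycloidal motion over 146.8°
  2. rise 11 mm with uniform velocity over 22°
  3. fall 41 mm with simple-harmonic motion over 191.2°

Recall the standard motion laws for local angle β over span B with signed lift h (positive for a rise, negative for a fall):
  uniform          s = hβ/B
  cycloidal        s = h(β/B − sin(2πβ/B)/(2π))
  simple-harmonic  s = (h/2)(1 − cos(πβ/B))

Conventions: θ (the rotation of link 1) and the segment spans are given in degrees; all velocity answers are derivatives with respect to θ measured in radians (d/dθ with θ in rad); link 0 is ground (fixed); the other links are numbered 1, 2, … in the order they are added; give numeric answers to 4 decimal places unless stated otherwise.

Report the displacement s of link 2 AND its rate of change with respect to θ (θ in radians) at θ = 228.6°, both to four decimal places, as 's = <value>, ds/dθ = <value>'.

segment 1 (0° to 146.8°, cycloidal, h = 30) is passed completely: s = 0.0000 + (30) = 30.0000
segment 2 (146.8° to 168.8°, uniform, h = 11) is passed completely: s = 30.0000 + (11) = 41.0000
θ = 228.6° falls in segment 3 (168.8° to 360°, simple-harmonic, h = -41): β = 228.6 − 168.8 = 59.8°, B = 191.2°; Δs = -41/2·(1 − cos(π·0.3128)) = -9.1248; s = 41.0000 − 9.1248 = 31.8752
velocity in seg [168.8°–360°] (simple-harmonic), θ in radians: β = 59.8° = 1.0437 rad, B = 191.2° = 3.3371 rad; ds/dθ = (πh/(2B)) sin(πβ/B) = (π·(-41)/(2·3.3371)) sin(π·0.3128) = -16.055471 mm/rad

s = 31.8752, ds/dθ = -16.0555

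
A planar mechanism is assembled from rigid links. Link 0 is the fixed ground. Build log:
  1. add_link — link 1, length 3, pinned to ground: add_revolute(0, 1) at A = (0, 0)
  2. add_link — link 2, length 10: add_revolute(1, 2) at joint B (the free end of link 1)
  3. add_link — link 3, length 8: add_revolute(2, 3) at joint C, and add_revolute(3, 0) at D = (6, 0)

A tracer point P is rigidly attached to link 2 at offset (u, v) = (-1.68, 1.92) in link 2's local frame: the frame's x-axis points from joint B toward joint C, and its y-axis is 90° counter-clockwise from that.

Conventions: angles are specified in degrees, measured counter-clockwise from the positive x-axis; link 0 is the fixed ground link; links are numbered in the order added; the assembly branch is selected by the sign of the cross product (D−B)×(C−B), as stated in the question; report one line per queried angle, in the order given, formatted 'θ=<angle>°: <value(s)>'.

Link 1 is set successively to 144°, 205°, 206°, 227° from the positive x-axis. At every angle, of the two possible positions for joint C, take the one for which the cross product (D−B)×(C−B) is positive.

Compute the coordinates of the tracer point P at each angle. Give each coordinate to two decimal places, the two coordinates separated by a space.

A=(0,0), D=(6.00,0)
θ=144°: B = A + 3.00·(cos144°, sin144°) = (-2.4271, 1.7634)
θ=144°: |BD| = 8.6096
θ=144°: circle(B,10.00) ∩ circle(D,8.00): a=6.3955, h=7.6875
θ=144°:   candidates: C₊=(5.4074,7.9780) cross=66.186; C₋=(2.2583,-7.0711) cross=-66.186
θ=144°:   branch + wants cross > 0 → take C=(5.4074,7.9780) (cross=66.186)
θ=144°: ex = (C−B)/|BC| = (0.7834,0.6215); ey = (-0.6215,0.7834)
θ=144°: P = B + -1.68·ex + 1.92·ey = (-4.9364,2.2235)
θ=205°: B = A + 3.00·(cos205°, sin205°) = (-2.7189, -1.2679)
θ=205°: |BD| = 8.8106
θ=205°: circle(B,10.00) ∩ circle(D,8.00): a=6.4483, h=7.6433
θ=205°:   candidates: C₊=(2.5624,7.2238) cross=67.342; C₋=(4.7621,-7.9037) cross=-67.342
θ=205°:   branch + wants cross > 0 → take C=(2.5624,7.2238) (cross=67.342)
θ=205°: ex = (C−B)/|BC| = (0.5281,0.8492); ey = (-0.8492,0.5281)
θ=205°: P = B + -1.68·ex + 1.92·ey = (-5.2366,-1.6804)
θ=206°: B = A + 3.00·(cos206°, sin206°) = (-2.6964, -1.3151)
θ=206°: |BD| = 8.7953
θ=206°: circle(B,10.00) ∩ circle(D,8.00): a=6.4442, h=7.6467
θ=206°:   candidates: C₊=(2.5320,7.2092) cross=67.255; C₋=(4.8187,-7.9123) cross=-67.255
θ=206°:   branch + wants cross > 0 → take C=(2.5320,7.2092) (cross=67.255)
θ=206°: ex = (C−B)/|BC| = (0.5228,0.8524); ey = (-0.8524,0.5228)
θ=206°: P = B + -1.68·ex + 1.92·ey = (-5.2114,-1.7434)
θ=227°: B = A + 3.00·(cos227°, sin227°) = (-2.0460, -2.1941)
θ=227°: |BD| = 8.3398
θ=227°: circle(B,10.00) ∩ circle(D,8.00): a=6.3282, h=7.7430
θ=227°:   candidates: C₊=(2.0223,6.9410) cross=64.575; C₋=(6.0964,-7.9994) cross=-64.575
θ=227°:   branch + wants cross > 0 → take C=(2.0223,6.9410) (cross=64.575)
θ=227°: ex = (C−B)/|BC| = (0.4068,0.9135); ey = (-0.9135,0.4068)
θ=227°: P = B + -1.68·ex + 1.92·ey = (-4.4834,-2.9476)

θ=144°: -4.94 2.22
θ=205°: -5.24 -1.68
θ=206°: -5.21 -1.74
θ=227°: -4.48 -2.95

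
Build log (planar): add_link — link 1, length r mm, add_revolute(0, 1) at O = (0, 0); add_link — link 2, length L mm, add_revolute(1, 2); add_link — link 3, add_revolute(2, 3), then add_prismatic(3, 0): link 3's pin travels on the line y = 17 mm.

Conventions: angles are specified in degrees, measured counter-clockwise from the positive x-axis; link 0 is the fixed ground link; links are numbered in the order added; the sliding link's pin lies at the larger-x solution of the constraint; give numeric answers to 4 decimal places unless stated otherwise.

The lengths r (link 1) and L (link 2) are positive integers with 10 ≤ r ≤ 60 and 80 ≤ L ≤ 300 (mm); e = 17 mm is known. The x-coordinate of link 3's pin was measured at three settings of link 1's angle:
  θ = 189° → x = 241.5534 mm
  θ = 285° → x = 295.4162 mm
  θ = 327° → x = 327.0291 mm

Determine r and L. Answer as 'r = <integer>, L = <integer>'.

constraint per measurement: (x − r cos θ)² + (r sin θ − e)² = L²
subtracting the θ₁ and θ₂ equations cancels the r² and L² terms:
r = (x₁² − x₂²) / (2[(x₁cos θ₁ + e sin θ₁) − (x₂cos θ₂ + e sin θ₂)]) = 48.0001 → r = 48
L² = (x₁ − r cos θ₁)² + (r sin θ₁ − e)² = 84099.9759 → L = 290.0000 → L = 290
check at θ₃=327°: x = 327.0291 (printed 327.0291) ✓

r = 48, L = 290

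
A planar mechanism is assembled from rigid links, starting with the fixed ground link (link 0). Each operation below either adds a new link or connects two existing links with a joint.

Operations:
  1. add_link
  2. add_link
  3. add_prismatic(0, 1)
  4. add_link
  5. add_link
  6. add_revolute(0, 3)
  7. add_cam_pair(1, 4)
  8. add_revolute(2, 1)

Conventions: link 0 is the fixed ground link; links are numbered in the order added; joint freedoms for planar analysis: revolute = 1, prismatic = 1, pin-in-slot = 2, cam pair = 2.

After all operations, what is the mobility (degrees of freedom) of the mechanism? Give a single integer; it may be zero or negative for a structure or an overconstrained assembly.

(L,J1,J2)=(1,0,0); link0 fixed
link1: (2,0,0)
link2: (3,0,0)
P 0-1 [J1]: (3,1,0)
link3: (4,1,0)
link4: (5,1,0)
R 0-3 [J1]: (5,2,0)
C 1-4 [J2]: (5,2,1)
R 2-1 [J1]: (5,3,1)
Grübler: 3·4 − 2·3 − 1 = 5

M = 5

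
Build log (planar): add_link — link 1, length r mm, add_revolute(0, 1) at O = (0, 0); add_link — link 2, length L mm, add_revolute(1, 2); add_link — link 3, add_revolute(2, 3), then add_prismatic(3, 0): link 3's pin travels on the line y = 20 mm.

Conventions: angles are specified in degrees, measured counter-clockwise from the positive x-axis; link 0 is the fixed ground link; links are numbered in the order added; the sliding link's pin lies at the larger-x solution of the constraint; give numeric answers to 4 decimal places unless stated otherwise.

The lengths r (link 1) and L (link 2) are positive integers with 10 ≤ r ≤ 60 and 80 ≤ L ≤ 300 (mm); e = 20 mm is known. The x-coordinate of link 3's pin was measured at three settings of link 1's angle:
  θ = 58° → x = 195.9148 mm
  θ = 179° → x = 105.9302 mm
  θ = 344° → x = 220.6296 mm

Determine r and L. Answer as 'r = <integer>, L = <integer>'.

constraint per measurement: (x − r cos θ)² + (r sin θ − e)² = L²
subtracting the θ₁ and θ₂ equations cancels the r² and L² terms:
r = (x₁² − x₂²) / (2[(x₁cos θ₁ + e sin θ₁) − (x₂cos θ₂ + e sin θ₂)]) = 60.0000 → r = 60
L² = (x₁ − r cos θ₁)² + (r sin θ₁ − e)² = 27889.0102 → L = 167.0000 → L = 167
check at θ₃=344°: x = 220.6296 (printed 220.6296) ✓

r = 60, L = 167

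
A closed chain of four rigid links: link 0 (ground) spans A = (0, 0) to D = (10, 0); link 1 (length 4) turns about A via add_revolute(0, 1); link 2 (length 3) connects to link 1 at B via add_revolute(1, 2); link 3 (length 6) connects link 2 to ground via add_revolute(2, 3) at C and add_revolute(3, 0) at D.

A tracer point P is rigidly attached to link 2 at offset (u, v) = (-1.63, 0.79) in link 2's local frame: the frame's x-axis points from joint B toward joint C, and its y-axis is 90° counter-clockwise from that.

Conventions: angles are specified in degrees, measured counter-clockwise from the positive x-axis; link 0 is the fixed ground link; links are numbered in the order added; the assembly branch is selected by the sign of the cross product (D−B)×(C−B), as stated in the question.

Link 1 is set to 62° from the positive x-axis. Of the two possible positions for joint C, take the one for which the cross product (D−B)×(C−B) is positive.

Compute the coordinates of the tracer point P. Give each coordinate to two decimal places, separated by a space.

A=(0,0), D=(10.00,0)
B = A + 4.00·(cos62°, sin62°) = (1.8779, 3.5318)
|BD| = 8.8568
circle(B,3.00) ∩ circle(D,6.00): a=2.9041, h=0.7524
  candidates: C₊=(4.8411,3.0637) cross=6.664; C₋=(4.2411,1.6838) cross=-6.664
  branch + wants cross > 0 → take C=(4.8411,3.0637) (cross=6.664)
ex = (C−B)/|BC| = (0.9878,-0.1560); ey = (0.1560,0.9878)
P = B + -1.63·ex + 0.79·ey = (0.3911,4.5665)

0.39 4.57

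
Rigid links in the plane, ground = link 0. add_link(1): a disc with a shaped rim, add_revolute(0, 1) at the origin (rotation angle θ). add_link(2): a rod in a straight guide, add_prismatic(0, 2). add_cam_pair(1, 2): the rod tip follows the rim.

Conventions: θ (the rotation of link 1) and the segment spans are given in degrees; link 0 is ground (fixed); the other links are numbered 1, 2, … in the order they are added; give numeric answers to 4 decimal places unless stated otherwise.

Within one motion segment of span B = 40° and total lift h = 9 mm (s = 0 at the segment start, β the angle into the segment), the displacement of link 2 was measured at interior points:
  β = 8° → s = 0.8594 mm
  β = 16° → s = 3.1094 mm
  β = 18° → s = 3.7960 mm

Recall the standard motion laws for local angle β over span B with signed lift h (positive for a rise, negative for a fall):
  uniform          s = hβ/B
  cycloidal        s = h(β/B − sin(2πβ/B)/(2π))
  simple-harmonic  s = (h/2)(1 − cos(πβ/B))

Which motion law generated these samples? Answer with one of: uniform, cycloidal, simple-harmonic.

candidates at β/B = r: uniform s = h·r (linear in β); cycloidal s = h·(r − sin(2πr)/(2π)); simple-harmonic s = (h/2)(1 − cos(πr))
β=8°: printed 0.8594 | uniform 1.8000, cycloidal 0.4377, simple-harmonic 0.8594
β=16°: printed 3.1094 | uniform 3.6000, cycloidal 2.7581, simple-harmonic 3.1094
β=18°: printed 3.7960 | uniform 4.0500, cycloidal 3.6074, simple-harmonic 3.7960
only one law matches every sample → simple-harmonic

simple-harmonic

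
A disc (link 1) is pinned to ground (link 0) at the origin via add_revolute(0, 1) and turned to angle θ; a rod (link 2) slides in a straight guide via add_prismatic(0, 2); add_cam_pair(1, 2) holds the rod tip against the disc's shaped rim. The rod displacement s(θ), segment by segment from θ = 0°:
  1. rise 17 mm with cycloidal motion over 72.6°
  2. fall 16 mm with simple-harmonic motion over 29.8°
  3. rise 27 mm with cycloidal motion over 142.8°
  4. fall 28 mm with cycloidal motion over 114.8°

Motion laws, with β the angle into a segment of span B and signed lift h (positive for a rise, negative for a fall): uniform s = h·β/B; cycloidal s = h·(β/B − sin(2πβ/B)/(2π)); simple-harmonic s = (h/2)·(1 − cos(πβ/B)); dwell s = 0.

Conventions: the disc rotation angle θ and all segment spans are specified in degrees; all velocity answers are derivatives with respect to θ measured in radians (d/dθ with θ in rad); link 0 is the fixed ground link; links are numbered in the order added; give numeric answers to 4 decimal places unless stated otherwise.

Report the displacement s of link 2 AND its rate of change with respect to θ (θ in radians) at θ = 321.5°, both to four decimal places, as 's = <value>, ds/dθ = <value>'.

segment 1 (0° to 72.6°, cycloidal, h = 17) is passed completely: s = 0.0000 + (17) = 17.0000
segment 2 (72.6° to 102.4°, simple-harmonic, h = -16) is passed completely: s = 17.0000 + (-16) = 1.0000
segment 3 (102.4° to 245.2°, cycloidal, h = 27) is passed completely: s = 1.0000 + (27) = 28.0000
θ = 321.5° falls in segment 4 (245.2° to 360°, cycloidal, h = -28): β = 321.5 − 245.2 = 76.3°, B = 114.8°; Δs = -28·(0.6646 − sin(2π·0.6646)/(2π)) = -22.4403; s = 28.0000 − 22.4403 = 5.5597
velocity in seg [245.2°–360°] (cycloidal), θ in radians: β = 76.3° = 1.3317 rad, B = 114.8° = 2.0036 rad; ds/dθ = (h/B)(1 − cos(2πβ/B)) = ((-28)/2.0036)(1 − cos(2π·0.6646)) = -21.115852 mm/rad

s = 5.5597, ds/dθ = -21.1159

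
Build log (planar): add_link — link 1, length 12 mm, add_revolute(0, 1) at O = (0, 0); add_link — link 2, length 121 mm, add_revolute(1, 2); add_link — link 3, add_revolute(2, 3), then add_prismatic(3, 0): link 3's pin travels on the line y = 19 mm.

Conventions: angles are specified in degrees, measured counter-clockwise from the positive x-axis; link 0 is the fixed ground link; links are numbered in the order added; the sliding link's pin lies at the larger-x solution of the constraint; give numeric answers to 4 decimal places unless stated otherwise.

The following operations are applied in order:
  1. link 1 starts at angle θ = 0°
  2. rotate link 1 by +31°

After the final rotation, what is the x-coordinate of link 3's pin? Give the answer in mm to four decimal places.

geometry: r = 12 mm, L = 121 mm, e = 19 mm; θ starts at 0°
rotate link 1 by +31°: θ ← 0° +31° = 31°
crank pin P = (r cos θ, r sin θ) = (10.286008, 6.180457)
h = r sin θ − e = 6.180457 − 19 = -12.819543
x = r cos θ + √(L² − h²) = 10.286008 + 120.318990 = 130.604997

130.6050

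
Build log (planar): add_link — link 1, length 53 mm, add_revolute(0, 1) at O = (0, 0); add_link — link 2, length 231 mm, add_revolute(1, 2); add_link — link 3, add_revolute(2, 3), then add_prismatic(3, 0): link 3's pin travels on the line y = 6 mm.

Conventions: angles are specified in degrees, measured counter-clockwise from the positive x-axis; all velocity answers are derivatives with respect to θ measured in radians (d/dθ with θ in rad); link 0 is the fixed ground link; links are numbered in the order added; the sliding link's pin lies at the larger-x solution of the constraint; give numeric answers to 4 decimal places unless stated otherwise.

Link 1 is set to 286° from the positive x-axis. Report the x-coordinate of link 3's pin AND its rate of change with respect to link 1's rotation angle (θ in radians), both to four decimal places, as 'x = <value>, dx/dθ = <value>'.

geometry: r = 53 mm, L = 231 mm, e = 6 mm
crank pin P = (r cos θ, r sin θ) = (14.608780, -50.946870)
h = r sin θ − e = -50.946870 − 6 = -56.946870
x = r cos θ + √(L² − h²) = 14.608780 + 223.870619 = 238.479399
dx/dθ = −r sin θ − h·r cos θ/√(L² − h²) (θ in radians; h = -56.946870) = 54.662964

x = 238.4794, dx/dθ = 54.6630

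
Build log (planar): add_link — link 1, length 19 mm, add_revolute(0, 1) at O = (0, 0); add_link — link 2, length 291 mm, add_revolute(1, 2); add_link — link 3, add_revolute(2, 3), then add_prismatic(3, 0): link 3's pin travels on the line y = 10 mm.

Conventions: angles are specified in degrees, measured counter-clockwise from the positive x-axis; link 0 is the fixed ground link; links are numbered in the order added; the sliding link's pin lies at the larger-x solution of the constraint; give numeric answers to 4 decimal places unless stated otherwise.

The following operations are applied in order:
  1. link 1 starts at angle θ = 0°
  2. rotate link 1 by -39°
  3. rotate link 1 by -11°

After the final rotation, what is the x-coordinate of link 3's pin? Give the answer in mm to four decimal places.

geometry: r = 19 mm, L = 291 mm, e = 10 mm; θ starts at 0°
rotate link 1 by -39°: θ ← 0° -39° = -39°
rotate link 1 by -11°: θ ← -39° -11° = -50°
crank pin P = (r cos θ, r sin θ) = (12.212965, -14.554844)
h = r sin θ − e = -14.554844 − 10 = -24.554844
x = r cos θ + √(L² − h²) = 12.212965 + 289.962169 = 302.175134

302.1751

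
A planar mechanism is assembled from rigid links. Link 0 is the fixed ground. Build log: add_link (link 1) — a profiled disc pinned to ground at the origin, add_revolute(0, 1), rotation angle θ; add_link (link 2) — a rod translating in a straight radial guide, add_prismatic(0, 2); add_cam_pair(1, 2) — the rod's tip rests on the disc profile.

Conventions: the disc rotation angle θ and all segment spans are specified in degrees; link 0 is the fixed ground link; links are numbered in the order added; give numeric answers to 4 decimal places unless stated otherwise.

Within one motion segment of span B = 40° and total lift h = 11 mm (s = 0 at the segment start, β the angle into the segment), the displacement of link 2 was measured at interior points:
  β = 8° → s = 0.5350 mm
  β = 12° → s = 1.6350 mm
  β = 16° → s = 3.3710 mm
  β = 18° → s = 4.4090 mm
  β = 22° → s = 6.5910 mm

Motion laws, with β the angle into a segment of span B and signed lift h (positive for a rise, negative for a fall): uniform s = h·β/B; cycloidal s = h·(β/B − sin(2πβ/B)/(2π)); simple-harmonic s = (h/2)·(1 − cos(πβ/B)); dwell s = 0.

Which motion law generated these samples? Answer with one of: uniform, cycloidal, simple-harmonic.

candidates at β/B = r: uniform s = h·r (linear in β); cycloidal s = h·(r − sin(2πr)/(2π)); simple-harmonic s = (h/2)(1 − cos(πr))
β=8°: printed 0.5350 | uniform 2.2000, cycloidal 0.5350, simple-harmonic 1.0504
β=12°: printed 1.6350 | uniform 3.3000, cycloidal 1.6350, simple-harmonic 2.2672
β=16°: printed 3.3710 | uniform 4.4000, cycloidal 3.3710, simple-harmonic 3.8004
β=18°: printed 4.4090 | uniform 4.9500, cycloidal 4.4090, simple-harmonic 4.6396
β=22°: printed 6.5910 | uniform 6.0500, cycloidal 6.5910, simple-harmonic 6.3604
only one law matches every sample → cycloidal

cycloidal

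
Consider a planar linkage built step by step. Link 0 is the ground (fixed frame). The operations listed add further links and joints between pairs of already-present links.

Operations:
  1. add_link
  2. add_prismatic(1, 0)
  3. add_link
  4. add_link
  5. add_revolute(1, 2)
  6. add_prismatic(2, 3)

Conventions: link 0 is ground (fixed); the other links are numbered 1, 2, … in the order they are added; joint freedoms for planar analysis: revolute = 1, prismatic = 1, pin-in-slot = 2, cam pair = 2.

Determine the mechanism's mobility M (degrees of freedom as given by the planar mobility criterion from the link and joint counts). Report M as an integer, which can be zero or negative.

L=1 J1=0 J2=0
add link → L=2 J1=0 J2=0
P@1,0 dof=1 J1 → L=2 J1=1 J2=0
add link → L=3 J1=1 J2=0
add link → L=4 J1=1 J2=0
R@1,2 dof=1 J1 → L=4 J1=2 J2=0
P@2,3 dof=1 J1 → L=4 J1=3 J2=0
M=3(L−1)−2J1−J2=3·3−2·3−0=3

M = 3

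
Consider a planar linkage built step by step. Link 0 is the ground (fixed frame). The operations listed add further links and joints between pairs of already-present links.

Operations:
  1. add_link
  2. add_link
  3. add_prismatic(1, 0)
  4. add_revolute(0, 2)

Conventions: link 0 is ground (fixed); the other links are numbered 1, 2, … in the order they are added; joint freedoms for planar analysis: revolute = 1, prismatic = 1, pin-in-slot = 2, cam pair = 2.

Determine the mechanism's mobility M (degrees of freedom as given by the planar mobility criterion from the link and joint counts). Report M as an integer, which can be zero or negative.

ground; <1,0,0>
#1 <2,0,0>
#2 <3,0,0>
P:1↔0 J1 <3,1,0>
R:0↔2 J1 <3,2,0>
3×2 − 2×2 − 1×0 = 2

M = 2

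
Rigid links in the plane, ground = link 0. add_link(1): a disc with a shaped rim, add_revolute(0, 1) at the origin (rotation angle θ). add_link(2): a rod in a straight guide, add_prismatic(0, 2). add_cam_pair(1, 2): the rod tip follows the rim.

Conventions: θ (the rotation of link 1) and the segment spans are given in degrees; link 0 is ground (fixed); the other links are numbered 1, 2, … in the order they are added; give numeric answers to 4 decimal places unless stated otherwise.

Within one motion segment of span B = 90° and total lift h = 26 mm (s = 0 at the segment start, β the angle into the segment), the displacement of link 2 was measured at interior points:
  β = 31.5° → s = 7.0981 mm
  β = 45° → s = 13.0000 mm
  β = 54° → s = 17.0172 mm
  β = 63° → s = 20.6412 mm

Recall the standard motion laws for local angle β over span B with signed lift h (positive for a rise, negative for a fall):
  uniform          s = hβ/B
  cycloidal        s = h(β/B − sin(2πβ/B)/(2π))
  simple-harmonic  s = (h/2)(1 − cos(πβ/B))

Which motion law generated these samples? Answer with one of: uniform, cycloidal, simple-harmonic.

candidates at β/B = r: uniform s = h·r (linear in β); cycloidal s = h·(r − sin(2πr)/(2π)); simple-harmonic s = (h/2)(1 − cos(πr))
β=31.5°: printed 7.0981 | uniform 9.1000, cycloidal 5.7523, simple-harmonic 7.0981
β=45°: printed 13.0000 | uniform 13.0000, cycloidal 13.0000, simple-harmonic 13.0000
β=54°: printed 17.0172 | uniform 15.6000, cycloidal 18.0323, simple-harmonic 17.0172
β=63°: printed 20.6412 | uniform 18.2000, cycloidal 22.1355, simple-harmonic 20.6412
only one law matches every sample → simple-harmonic

simple-harmonic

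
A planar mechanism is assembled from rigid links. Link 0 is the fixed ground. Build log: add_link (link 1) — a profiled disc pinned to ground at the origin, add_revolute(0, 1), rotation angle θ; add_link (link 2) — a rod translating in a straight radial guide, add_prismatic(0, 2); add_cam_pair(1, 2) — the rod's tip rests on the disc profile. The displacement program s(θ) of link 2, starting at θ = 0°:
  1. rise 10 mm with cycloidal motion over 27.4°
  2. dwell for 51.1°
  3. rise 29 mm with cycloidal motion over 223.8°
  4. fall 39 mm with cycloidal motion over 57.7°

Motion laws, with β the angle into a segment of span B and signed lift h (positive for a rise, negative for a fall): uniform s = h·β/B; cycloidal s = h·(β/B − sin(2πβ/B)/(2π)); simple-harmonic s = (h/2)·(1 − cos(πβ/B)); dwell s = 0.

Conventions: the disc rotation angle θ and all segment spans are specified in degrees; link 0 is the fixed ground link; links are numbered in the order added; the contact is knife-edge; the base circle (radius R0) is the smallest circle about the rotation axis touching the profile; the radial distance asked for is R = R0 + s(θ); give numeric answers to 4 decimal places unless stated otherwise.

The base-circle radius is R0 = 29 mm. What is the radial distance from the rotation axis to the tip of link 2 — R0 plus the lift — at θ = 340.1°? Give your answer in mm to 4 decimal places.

seg 1 [0°–27.4°] cycloidal, h=10: full span → s += 10 → s = 10.0000
seg 2 [27.4°–78.5°] dwell: s stays 10.0000
seg 3 [78.5°–302.3°] cycloidal, h=29: full span → s += 29 → s = 39.0000
seg 4 [302.3°–360°] cycloidal, h=-39: θ=340.1° here. β=37.8, B=57.7. -39·(0.6551 − sin(2π·0.6551)/(2π)) = -30.6856 → s = 8.3144
R = R0 + s = 29 + 8.3144 = 37.3144

37.3144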